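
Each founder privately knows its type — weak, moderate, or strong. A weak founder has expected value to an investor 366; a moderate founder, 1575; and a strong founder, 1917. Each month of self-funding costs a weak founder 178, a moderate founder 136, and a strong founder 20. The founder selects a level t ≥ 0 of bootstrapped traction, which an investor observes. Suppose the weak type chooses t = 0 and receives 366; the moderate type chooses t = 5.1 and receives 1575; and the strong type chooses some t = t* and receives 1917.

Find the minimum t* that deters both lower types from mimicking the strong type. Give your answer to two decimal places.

Weak type (on-path payoff 366) won't mimic when 366 ≥ 1917 − 178·t*, i.e. t* ≥ 8.71.
Moderate type (on-path payoff 1575 − 136×5.1 = 881.4) won't mimic when 881.4 ≥ 1917 − 136·t*, i.e. t* ≥ 7.61.
Both must hold, so t* = max(8.71, 7.61) = 8.71. The weak type's constraint binds.

8.71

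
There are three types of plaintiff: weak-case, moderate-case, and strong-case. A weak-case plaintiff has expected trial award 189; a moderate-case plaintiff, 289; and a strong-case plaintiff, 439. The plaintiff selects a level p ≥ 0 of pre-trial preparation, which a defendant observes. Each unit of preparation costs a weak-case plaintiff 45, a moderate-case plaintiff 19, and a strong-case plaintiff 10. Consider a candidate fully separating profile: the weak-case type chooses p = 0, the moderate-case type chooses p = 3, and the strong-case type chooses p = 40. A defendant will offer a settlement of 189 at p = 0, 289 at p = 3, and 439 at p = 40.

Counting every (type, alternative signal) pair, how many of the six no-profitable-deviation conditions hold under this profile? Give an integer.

4

Moderate-case (own payoff 289 − 19×3 = 232): to p=0 gives 189 → no gain ✓; to p=40 gives 439 − 19×40 = -321 → no gain ✓.
Strong-case (own payoff 439 − 10×40 = 39): to p=0 gives 189 → profitable ✗; to p=3 gives 289 − 10×3 = 259 → profitable ✗.
Weak-case (own payoff 189): to p=3 gives 289 − 45×3 = 154 → no gain ✓; to p=40 gives 439 − 45×40 = -1361 → no gain ✓.
4 of the 6 constraints hold; not an equilibrium.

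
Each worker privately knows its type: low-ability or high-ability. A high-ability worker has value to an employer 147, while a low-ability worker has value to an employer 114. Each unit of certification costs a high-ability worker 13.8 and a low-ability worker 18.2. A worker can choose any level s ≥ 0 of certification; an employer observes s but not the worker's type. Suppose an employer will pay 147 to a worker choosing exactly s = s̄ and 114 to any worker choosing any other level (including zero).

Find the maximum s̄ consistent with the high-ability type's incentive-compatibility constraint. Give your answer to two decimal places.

2.39

Choosing s̄ yields the high-ability type 147 − 13.8·s̄; choosing zero yields 114.
The high-ability type is indifferent at 147 − 13.8·s̄ = 114, i.e. s̄ = (147 − 114) / 13.8 ≈ 2.39.
For any s̄ above 2.39 the high-ability type would rather pool at zero, so separation collapses.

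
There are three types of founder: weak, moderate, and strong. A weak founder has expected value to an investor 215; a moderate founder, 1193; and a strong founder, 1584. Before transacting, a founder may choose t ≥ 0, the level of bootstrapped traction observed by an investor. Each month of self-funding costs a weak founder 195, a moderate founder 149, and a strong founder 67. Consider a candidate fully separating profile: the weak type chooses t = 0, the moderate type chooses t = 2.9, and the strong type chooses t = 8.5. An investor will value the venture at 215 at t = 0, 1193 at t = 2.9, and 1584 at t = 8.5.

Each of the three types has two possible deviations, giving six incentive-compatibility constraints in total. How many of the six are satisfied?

5

Moderate (own payoff 1193 − 149×2.9 = 760.9): to t=0 gives 215 → no gain ✓; to t=8.5 gives 1584 − 149×8.5 = 317.5 → no gain ✓.
Weak (own payoff 215): to t=2.9 gives 1193 − 195×2.9 = 627.5 → profitable ✗; to t=8.5 gives 1584 − 195×8.5 = -73.5 → no gain ✓.
Strong (own payoff 1584 − 67×8.5 = 1014.5): to t=0 gives 215 → no gain ✓; to t=2.9 gives 1193 − 67×2.9 = 998.7 → no gain ✓.
5 of the 6 constraints hold; not an equilibrium.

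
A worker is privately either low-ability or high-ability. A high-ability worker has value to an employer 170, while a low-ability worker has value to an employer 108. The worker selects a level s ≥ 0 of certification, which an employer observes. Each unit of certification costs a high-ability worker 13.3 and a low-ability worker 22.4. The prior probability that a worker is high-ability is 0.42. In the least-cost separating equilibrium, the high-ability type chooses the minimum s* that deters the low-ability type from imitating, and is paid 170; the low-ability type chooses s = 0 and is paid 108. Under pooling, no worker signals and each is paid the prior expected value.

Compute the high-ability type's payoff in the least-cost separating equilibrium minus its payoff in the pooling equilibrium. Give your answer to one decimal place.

Least-cost separating signal: s* solves 108 = 170 − 22.4·s*, so s* = (170 − 108)/22.4 ≈ 2.7679.
High-ability type's separating payoff: 170 − 13.3 × s* = 170 − 13.3 × (170 − 108)/22.4 = 170 − 824.6/22.4 ≈ 133.188.
Pooling payoff: 0.42 × 170 + 0.58 × 108 = 134.04.
Difference: 133.188 − 134.04 = -0.852, i.e. -0.9 to one decimal place.
The high-ability type would prefer the pooling outcome.

-0.9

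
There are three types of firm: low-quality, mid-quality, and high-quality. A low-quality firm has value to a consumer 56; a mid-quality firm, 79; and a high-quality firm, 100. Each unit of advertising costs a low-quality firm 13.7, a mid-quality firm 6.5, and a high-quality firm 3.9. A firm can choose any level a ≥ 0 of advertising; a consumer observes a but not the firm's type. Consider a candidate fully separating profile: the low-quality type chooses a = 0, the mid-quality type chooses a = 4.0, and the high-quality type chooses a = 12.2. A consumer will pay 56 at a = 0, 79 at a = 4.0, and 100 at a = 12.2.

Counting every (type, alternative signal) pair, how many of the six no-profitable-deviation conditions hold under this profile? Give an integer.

High-quality (own payoff 100 − 3.9×12.2 = 52.42): to a=0 gives 56 → profitable ✗; to a=4.0 gives 79 − 3.9×4.0 = 63.4 → profitable ✗.
Low-quality (own payoff 56): to a=4.0 gives 79 − 13.7×4.0 = 24.2 → no gain ✓; to a=12.2 gives 100 − 13.7×12.2 = -67.14 → no gain ✓.
Mid-quality (own payoff 79 − 6.5×4.0 = 53): to a=0 gives 56 → profitable ✗; to a=12.2 gives 100 − 6.5×12.2 = 20.7 → no gain ✓.
3 of the 6 constraints hold; not an equilibrium.

3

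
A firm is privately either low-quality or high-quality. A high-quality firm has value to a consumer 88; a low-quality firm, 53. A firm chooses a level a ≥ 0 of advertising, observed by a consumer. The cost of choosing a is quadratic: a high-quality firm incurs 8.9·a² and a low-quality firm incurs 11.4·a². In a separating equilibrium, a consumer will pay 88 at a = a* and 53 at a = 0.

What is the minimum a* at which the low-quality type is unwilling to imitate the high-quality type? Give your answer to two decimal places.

1.75

The low-quality type at a = 0 receives 53; imitating at a* yields 88 − 11.4·a*².
Indifference: 53 = 88 − 11.4·a*², so a*² = (88 − 53) / 11.4 ≈ 3.0702.
a* = √3.0702 ≈ 1.75.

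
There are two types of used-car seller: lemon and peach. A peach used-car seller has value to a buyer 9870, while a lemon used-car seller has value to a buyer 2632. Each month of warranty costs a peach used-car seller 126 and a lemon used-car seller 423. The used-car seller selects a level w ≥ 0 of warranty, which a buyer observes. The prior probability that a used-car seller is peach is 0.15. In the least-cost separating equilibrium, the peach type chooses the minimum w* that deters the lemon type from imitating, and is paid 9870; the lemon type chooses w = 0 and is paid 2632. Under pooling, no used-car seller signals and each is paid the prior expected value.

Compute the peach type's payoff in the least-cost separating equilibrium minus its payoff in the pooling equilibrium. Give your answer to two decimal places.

3996.30

Least-cost separating signal: w* solves 2632 = 9870 − 423·w*, so w* = (9870 − 2632)/423 ≈ 17.1111.
Peach type's separating payoff: 9870 − 126 × w* = 9870 − 126 × (9870 − 2632)/423 = 9870 − 911988/423 = 7714.
Pooling payoff: 0.15 × 9870 + 0.85 × 2632 = 3717.7.
Difference: 7714 − 3717.7 = 3996.30.
The peach type prefers to separate.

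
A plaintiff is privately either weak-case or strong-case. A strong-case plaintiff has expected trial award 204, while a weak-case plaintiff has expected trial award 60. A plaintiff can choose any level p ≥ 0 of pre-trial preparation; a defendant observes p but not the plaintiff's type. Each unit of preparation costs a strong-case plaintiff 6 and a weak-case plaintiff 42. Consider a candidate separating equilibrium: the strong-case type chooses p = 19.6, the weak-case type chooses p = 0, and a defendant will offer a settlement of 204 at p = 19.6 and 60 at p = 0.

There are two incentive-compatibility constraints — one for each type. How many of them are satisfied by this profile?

Weak-case type: stay at 0 → 60; mimic → 204 − 42 × 19.6 = -619.2. IC holds (60 ≥ -619.2).
Strong-case type: signal → 204 − 6 × 19.6 = 86.4; deviate to 0 → 60. IC holds (86.4 ≥ 60).
2 of 2 constraints hold, so this is a separating equilibrium.

2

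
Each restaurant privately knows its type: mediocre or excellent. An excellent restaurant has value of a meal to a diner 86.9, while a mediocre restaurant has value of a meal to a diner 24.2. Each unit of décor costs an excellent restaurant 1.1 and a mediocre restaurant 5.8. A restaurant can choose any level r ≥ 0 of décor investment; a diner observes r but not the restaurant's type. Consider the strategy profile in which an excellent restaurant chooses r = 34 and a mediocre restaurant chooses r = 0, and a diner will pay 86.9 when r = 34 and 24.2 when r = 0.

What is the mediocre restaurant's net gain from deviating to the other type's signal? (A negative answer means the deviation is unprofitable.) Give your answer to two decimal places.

Playing r = 0 the mediocre restaurant receives 24.2.
Deviating to r = 34 brings payment 86.9 at cost 5.8 × 34 = 197.2, netting -110.3.
Gain from deviating: -110.3 − 24.2 = -134.50.
The gain is negative, so the mediocre type's incentive-compatibility constraint is satisfied.

-134.50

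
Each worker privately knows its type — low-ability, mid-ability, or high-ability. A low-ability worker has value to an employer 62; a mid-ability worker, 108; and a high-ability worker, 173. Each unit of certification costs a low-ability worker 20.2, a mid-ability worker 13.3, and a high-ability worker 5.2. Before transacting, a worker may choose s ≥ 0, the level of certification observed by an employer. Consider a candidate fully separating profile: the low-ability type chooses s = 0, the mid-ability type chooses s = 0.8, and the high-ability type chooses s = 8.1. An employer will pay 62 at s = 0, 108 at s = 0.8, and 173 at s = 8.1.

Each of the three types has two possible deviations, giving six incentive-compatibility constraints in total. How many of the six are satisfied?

Low-ability (own payoff 62): to s=0.8 gives 108 − 20.2×0.8 = 91.84 → profitable ✗; to s=8.1 gives 173 − 20.2×8.1 = 9.38 → no gain ✓.
High-ability (own payoff 173 − 5.2×8.1 = 130.88): to s=0 gives 62 → no gain ✓; to s=0.8 gives 108 − 5.2×0.8 = 103.84 → no gain ✓.
Mid-ability (own payoff 108 − 13.3×0.8 = 97.36): to s=0 gives 62 → no gain ✓; to s=8.1 gives 173 − 13.3×8.1 = 65.27 → no gain ✓.
5 of the 6 constraints hold; not an equilibrium.

5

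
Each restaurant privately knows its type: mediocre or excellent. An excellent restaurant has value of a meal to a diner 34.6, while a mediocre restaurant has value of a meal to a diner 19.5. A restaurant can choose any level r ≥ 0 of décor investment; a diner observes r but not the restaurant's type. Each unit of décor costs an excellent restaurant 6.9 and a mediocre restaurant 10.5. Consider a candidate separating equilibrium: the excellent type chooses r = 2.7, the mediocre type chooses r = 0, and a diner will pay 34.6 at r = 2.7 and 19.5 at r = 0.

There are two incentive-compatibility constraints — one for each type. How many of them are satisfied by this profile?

Mediocre type: stay at 0 → 19.5; mimic → 34.6 − 10.5 × 2.7 = 6.25. IC holds (19.5 ≥ 6.25).
Excellent type: signal → 34.6 − 6.9 × 2.7 = 15.97; deviate to 0 → 19.5. IC fails (15.97 < 19.5).
1 of 2 constraints hold, so this profile is not an equilibrium.

1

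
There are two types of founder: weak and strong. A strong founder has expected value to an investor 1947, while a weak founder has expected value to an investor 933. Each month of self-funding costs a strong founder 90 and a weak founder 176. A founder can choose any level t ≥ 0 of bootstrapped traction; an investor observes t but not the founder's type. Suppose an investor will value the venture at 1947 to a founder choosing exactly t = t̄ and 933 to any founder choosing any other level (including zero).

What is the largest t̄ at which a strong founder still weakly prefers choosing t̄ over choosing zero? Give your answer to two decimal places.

11.27

Choosing t̄ yields the strong type 1947 − 90·t̄; choosing zero yields 933.
The strong type is indifferent at 1947 − 90·t̄ = 933, i.e. t̄ = (1947 − 933) / 90 ≈ 11.27.
For any t̄ above 11.27 the strong type would rather pool at zero, so separation collapses.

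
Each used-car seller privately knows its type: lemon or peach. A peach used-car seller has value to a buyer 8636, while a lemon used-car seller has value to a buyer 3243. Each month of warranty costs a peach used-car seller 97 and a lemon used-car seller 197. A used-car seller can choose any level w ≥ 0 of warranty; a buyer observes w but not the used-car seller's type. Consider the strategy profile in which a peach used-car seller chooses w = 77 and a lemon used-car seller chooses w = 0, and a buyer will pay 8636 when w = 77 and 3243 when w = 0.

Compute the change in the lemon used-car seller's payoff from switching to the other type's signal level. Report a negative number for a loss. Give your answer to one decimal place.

Playing w = 0 the lemon used-car seller receives 3243.
Deviating to w = 77 brings payment 8636 at cost 197 × 77 = 15169, netting -6533.
Gain from deviating: -6533 − 3243 = -9776.0.
The gain is negative, so the lemon type's incentive-compatibility constraint is satisfied.

-9776.0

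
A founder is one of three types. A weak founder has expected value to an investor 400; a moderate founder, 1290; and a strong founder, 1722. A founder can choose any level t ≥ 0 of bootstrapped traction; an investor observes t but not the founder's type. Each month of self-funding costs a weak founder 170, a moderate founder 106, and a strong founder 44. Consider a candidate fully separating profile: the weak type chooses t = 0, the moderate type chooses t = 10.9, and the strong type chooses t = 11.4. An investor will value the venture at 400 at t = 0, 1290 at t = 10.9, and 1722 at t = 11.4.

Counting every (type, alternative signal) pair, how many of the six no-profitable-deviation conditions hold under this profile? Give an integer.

4

Weak (own payoff 400): to t=10.9 gives 1290 − 170×10.9 = -563 → no gain ✓; to t=11.4 gives 1722 − 170×11.4 = -216 → no gain ✓.
Moderate (own payoff 1290 − 106×10.9 = 134.6): to t=0 gives 400 → profitable ✗; to t=11.4 gives 1722 − 106×11.4 = 513.6 → profitable ✗.
Strong (own payoff 1722 − 44×11.4 = 1220.4): to t=0 gives 400 → no gain ✓; to t=10.9 gives 1290 − 44×10.9 = 810.4 → no gain ✓.
4 of the 6 constraints hold; not an equilibrium.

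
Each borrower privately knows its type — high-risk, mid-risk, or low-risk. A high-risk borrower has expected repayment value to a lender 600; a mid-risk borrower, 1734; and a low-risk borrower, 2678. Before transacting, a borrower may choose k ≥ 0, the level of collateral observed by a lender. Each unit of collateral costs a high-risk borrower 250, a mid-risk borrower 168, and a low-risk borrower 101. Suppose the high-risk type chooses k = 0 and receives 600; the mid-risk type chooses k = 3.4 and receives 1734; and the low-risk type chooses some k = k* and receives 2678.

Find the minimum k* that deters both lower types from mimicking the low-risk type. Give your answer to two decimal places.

High-risk type (on-path payoff 600) won't mimic when 600 ≥ 2678 − 250·k*, i.e. k* ≥ 8.31.
Mid-risk type (on-path payoff 1734 − 168×3.4 = 1162.8) won't mimic when 1162.8 ≥ 2678 − 168·k*, i.e. k* ≥ 9.02.
Both must hold, so k* = max(8.31, 9.02) = 9.02. The mid-risk type's constraint binds.

9.02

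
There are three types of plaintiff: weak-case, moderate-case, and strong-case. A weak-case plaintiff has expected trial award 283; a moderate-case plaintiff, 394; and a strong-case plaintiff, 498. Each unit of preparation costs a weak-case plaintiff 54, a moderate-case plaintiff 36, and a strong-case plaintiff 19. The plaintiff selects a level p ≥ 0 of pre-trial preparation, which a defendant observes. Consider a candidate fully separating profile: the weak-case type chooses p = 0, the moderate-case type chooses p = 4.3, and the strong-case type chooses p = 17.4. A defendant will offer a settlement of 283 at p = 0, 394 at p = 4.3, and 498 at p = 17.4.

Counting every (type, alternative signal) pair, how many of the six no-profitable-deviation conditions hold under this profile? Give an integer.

Strong-case (own payoff 498 − 19×17.4 = 167.4): to p=0 gives 283 → profitable ✗; to p=4.3 gives 394 − 19×4.3 = 312.3 → profitable ✗.
Moderate-case (own payoff 394 − 36×4.3 = 239.2): to p=0 gives 283 → profitable ✗; to p=17.4 gives 498 − 36×17.4 = -128.4 → no gain ✓.
Weak-case (own payoff 283): to p=4.3 gives 394 − 54×4.3 = 161.8 → no gain ✓; to p=17.4 gives 498 − 54×17.4 = -441.6 → no gain ✓.
3 of the 6 constraints hold; not an equilibrium.

3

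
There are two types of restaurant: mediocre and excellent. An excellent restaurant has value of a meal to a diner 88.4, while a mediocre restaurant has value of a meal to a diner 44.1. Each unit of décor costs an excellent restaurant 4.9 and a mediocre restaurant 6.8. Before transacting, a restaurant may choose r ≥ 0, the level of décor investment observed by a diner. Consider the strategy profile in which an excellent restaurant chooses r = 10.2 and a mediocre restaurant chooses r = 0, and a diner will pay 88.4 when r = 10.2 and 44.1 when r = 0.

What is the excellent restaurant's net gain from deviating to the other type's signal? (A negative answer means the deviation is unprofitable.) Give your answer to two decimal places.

5.68

Playing r = 10.2 the excellent restaurant receives 88.4 − 4.9 × 10.2 = 38.42.
Deviating to r = 0 yields 44.1 instead.
Gain from deviating: 44.1 − 38.42 = 5.68.
The gain is positive, so the excellent type's incentive-compatibility constraint is violated — this profile is not a separating equilibrium.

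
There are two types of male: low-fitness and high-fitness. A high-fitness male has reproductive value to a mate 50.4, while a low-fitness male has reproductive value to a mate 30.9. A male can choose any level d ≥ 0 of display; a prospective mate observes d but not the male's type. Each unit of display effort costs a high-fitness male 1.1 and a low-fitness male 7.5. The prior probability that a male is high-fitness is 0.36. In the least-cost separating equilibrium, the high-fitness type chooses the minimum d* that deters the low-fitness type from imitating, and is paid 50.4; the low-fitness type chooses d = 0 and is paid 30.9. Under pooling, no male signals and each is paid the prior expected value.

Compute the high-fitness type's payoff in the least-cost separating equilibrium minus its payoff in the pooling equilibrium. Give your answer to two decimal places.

Least-cost separating signal: d* solves 30.9 = 50.4 − 7.5·d*, so d* = (50.4 − 30.9)/7.5 = 2.6.
High-fitness type's separating payoff: 50.4 − 1.1 × d* = 50.4 − 1.1 × (50.4 − 30.9)/7.5 = 50.4 − 21.45/7.5 = 47.54.
Pooling payoff: 0.36 × 50.4 + 0.64 × 30.9 = 37.92.
Difference: 47.54 − 37.92 = 9.62.
The high-fitness type prefers to separate.

9.62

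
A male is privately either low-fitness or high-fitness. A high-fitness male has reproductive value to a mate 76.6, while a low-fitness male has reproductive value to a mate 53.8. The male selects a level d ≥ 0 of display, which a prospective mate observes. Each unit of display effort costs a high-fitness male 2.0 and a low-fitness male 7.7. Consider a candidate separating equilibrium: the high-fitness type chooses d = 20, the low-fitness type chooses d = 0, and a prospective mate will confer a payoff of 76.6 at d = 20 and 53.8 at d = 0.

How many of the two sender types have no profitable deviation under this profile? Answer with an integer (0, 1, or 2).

High-fitness type: signal → 76.6 − 2.0 × 20 = 36.6; deviate to 0 → 53.8. IC fails (36.6 < 53.8).
Low-fitness type: stay at 0 → 53.8; mimic → 76.6 − 7.7 × 20 = -77.4. IC holds (53.8 ≥ -77.4).
1 of 2 constraints hold, so this profile is not an equilibrium.

1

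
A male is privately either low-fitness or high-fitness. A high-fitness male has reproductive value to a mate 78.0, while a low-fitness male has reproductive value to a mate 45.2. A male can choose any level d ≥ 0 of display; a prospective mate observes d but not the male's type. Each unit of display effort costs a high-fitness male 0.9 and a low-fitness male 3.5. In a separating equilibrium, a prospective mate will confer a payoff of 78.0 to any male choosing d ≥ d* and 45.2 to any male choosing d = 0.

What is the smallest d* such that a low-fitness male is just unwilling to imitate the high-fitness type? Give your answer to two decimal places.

9.37

A low-fitness male choosing d = 0 receives 45.2.
Imitating at d* instead would pay 78.0 at cost 3.5·d*, netting 78.0 − 3.5·d*.
Indifference: 45.2 = 78.0 − 3.5·d*, so d* = (78.0 − 45.2) / 3.5 ≈ 9.37.
At d* the low-fitness type's incentive constraint just binds; the high-fitness type strictly prefers d* since its per-unit cost is lower.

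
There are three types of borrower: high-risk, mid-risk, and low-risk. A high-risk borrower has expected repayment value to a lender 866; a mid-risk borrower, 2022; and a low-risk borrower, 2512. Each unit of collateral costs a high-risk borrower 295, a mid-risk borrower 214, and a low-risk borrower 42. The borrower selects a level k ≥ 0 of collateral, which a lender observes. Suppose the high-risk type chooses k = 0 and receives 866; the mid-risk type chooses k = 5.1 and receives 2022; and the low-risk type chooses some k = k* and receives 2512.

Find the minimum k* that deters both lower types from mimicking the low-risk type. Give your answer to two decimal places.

7.39

High-risk type (on-path payoff 866) won't mimic when 866 ≥ 2512 − 295·k*, i.e. k* ≥ 5.58.
Mid-risk type (on-path payoff 2022 − 214×5.1 = 930.6) won't mimic when 930.6 ≥ 2512 − 214·k*, i.e. k* ≥ 7.39.
Both must hold, so k* = max(5.58, 7.39) = 7.39. The mid-risk type's constraint binds.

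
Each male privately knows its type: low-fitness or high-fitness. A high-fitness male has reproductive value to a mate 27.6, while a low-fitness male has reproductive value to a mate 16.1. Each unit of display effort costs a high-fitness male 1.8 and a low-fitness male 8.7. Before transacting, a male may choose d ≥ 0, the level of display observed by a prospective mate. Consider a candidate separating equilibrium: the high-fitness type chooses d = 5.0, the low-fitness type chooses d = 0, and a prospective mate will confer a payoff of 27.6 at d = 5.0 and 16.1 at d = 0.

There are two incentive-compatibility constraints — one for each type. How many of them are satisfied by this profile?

2

High-fitness type: signal → 27.6 − 1.8 × 5.0 = 18.6; deviate to 0 → 16.1. IC holds (18.6 ≥ 16.1).
Low-fitness type: stay at 0 → 16.1; mimic → 27.6 − 8.7 × 5.0 = -15.9. IC holds (16.1 ≥ -15.9).
2 of 2 constraints hold, so this is a separating equilibrium.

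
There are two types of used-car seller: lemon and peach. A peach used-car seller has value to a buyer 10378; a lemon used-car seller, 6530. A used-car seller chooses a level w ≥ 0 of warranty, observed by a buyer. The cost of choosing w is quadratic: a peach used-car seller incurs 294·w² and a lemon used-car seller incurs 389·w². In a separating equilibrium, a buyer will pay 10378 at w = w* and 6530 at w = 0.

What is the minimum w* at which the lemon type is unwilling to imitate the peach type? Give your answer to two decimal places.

3.15

The lemon type at w = 0 receives 6530; imitating at w* yields 10378 − 389·w*².
Indifference: 6530 = 10378 − 389·w*², so w*² = (10378 − 6530) / 389 ≈ 9.8920.
w* = √9.8920 ≈ 3.15.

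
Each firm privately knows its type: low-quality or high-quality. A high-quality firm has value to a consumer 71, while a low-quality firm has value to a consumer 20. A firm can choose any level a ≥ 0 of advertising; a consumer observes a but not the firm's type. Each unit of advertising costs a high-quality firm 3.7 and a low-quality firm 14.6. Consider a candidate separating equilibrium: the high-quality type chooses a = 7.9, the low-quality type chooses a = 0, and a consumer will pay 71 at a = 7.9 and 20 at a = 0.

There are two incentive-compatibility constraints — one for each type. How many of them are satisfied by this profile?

2

High-quality type: signal → 71 − 3.7 × 7.9 = 41.77; deviate to 0 → 20. IC holds (41.77 ≥ 20).
Low-quality type: stay at 0 → 20; mimic → 71 − 14.6 × 7.9 = -44.34. IC holds (20 ≥ -44.34).
2 of 2 constraints hold, so this is a separating equilibrium.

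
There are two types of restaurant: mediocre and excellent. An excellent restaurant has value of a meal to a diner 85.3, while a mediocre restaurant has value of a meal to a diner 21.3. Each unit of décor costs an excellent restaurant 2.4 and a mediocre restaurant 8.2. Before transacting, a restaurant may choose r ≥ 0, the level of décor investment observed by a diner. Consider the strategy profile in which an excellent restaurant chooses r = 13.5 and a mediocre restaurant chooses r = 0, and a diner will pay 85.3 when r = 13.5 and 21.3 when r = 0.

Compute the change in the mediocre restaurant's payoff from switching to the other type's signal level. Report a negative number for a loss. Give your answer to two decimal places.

-46.70

Playing r = 0 the mediocre restaurant receives 21.3.
Deviating to r = 13.5 brings payment 85.3 at cost 8.2 × 13.5 = 110.7, netting -25.4.
Gain from deviating: -25.4 − 21.3 = -46.70.
The gain is negative, so the mediocre type's incentive-compatibility constraint is satisfied.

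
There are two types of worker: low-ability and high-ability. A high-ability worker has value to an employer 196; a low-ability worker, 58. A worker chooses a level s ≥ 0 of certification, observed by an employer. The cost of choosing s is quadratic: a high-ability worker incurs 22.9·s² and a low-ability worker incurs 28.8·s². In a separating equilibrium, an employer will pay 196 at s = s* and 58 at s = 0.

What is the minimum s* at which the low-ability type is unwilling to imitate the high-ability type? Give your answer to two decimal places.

2.19

The low-ability type at s = 0 receives 58; imitating at s* yields 196 − 28.8·s*².
Indifference: 58 = 196 − 28.8·s*², so s*² = (196 − 58) / 28.8 ≈ 4.7917.
s* = √4.7917 ≈ 2.19.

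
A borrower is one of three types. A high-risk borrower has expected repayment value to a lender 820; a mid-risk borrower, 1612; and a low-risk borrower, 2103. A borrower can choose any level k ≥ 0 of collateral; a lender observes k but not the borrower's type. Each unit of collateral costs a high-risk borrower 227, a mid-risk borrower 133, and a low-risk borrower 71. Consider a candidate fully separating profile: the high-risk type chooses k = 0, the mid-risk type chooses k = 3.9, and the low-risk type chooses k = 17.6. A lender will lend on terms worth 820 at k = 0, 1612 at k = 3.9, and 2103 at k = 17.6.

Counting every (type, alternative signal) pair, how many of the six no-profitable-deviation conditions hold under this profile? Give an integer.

Mid-risk (own payoff 1612 − 133×3.9 = 1093.3): to k=0 gives 820 → no gain ✓; to k=17.6 gives 2103 − 133×17.6 = -237.8 → no gain ✓.
High-risk (own payoff 820): to k=3.9 gives 1612 − 227×3.9 = 726.7 → no gain ✓; to k=17.6 gives 2103 − 227×17.6 = -1892.2 → no gain ✓.
Low-risk (own payoff 2103 − 71×17.6 = 853.4): to k=0 gives 820 → no gain ✓; to k=3.9 gives 1612 − 71×3.9 = 1335.1 → profitable ✗.
5 of the 6 constraints hold; not an equilibrium.

5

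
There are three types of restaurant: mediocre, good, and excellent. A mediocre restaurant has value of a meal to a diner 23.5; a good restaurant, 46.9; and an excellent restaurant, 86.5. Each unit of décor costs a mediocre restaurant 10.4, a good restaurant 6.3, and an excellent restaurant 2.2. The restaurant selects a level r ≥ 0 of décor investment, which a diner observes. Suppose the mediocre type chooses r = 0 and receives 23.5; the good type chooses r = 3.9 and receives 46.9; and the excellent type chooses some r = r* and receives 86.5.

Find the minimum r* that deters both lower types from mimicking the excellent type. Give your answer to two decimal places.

Good type (on-path payoff 46.9 − 6.3×3.9 = 22.33) won't mimic when 22.33 ≥ 86.5 − 6.3·r*, i.e. r* ≥ 10.19.
Mediocre type (on-path payoff 23.5) won't mimic when 23.5 ≥ 86.5 − 10.4·r*, i.e. r* ≥ 6.06.
Both must hold, so r* = max(6.06, 10.19) = 10.19. The good type's constraint binds.

10.19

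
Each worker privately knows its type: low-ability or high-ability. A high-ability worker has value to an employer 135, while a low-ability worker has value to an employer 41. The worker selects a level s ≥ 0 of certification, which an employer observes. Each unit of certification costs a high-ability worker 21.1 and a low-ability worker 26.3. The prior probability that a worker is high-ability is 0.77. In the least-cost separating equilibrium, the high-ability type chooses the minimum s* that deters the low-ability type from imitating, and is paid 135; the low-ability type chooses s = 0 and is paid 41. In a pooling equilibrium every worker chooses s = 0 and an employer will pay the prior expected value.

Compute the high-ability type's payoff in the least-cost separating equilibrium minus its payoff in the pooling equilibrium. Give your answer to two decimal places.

-53.79

Least-cost separating signal: s* solves 41 = 135 − 26.3·s*, so s* = (135 − 41)/26.3 ≈ 3.5741.
High-ability type's separating payoff: 135 − 21.1 × s* = 135 − 21.1 × (135 − 41)/26.3 = 135 − 1983.4/26.3 ≈ 59.5856.
Pooling payoff: 0.77 × 135 + 0.23 × 41 = 113.38.
Difference: 59.5856 − 113.38 = -53.7944, i.e. -53.79 to two decimal places.
The high-ability type would prefer the pooling outcome.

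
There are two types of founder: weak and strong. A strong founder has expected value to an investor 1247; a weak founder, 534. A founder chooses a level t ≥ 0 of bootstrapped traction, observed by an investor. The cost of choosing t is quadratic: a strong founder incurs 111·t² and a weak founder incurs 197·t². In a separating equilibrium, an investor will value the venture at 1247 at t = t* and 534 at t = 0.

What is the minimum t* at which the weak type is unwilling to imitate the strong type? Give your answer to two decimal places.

The weak type at t = 0 receives 534; imitating at t* yields 1247 − 197·t*².
Indifference: 534 = 1247 − 197·t*², so t*² = (1247 − 534) / 197 ≈ 3.6193.
t* = √3.6193 ≈ 1.90.

1.90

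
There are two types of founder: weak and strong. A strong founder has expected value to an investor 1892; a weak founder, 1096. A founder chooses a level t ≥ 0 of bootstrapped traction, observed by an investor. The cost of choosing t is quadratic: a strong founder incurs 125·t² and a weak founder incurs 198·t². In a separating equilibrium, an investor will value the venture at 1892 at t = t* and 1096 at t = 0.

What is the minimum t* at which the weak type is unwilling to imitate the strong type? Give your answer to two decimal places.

The weak type at t = 0 receives 1096; imitating at t* yields 1892 − 198·t*².
Indifference: 1096 = 1892 − 198·t*², so t*² = (1892 − 1096) / 198 ≈ 4.0202.
t* = √4.0202 ≈ 2.01.

2.01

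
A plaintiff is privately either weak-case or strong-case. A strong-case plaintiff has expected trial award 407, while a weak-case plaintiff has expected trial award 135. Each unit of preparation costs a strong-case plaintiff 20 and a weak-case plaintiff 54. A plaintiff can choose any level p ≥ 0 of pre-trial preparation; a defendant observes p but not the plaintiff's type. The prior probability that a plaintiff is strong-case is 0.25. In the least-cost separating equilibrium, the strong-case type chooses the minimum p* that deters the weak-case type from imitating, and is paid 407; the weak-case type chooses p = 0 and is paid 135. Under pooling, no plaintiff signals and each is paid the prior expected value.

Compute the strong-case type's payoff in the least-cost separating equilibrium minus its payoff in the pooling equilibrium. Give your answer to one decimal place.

Least-cost separating signal: p* solves 135 = 407 − 54·p*, so p* = (407 − 135)/54 ≈ 5.0370.
Strong-case type's separating payoff: 407 − 20 × p* = 407 − 20 × (407 − 135)/54 = 407 − 5440/54 ≈ 306.259.
Pooling payoff: 0.25 × 407 + 0.75 × 135 = 203.
Difference: 306.259 − 203 = 103.259, i.e. 103.3 to one decimal place.
The strong-case type prefers to separate.

103.3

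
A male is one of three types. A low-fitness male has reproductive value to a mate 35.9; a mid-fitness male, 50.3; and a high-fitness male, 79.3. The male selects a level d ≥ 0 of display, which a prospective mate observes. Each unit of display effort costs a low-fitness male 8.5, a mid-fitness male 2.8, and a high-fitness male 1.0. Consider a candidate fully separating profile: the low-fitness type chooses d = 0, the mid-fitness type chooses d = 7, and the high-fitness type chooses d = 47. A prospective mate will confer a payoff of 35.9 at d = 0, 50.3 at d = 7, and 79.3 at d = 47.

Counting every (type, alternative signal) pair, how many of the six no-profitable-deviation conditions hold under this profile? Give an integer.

3

Mid-fitness (own payoff 50.3 − 2.8×7 = 30.7): to d=0 gives 35.9 → profitable ✗; to d=47 gives 79.3 − 2.8×47 = -52.3 → no gain ✓.
Low-fitness (own payoff 35.9): to d=7 gives 50.3 − 8.5×7 = -9.2 → no gain ✓; to d=47 gives 79.3 − 8.5×47 = -320.2 → no gain ✓.
High-fitness (own payoff 79.3 − 1.0×47 = 32.3): to d=0 gives 35.9 → profitable ✗; to d=7 gives 50.3 − 1.0×7 = 43.3 → profitable ✗.
3 of the 6 constraints hold; not an equilibrium.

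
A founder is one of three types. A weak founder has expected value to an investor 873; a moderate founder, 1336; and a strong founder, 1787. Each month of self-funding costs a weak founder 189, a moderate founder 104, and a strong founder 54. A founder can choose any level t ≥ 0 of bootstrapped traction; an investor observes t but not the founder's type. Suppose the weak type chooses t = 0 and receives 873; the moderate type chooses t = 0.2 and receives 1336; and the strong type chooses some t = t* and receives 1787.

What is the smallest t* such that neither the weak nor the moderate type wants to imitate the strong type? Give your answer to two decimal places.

Weak type (on-path payoff 873) won't mimic when 873 ≥ 1787 − 189·t*, i.e. t* ≥ 4.84.
Moderate type (on-path payoff 1336 − 104×0.2 = 1315.2) won't mimic when 1315.2 ≥ 1787 − 104·t*, i.e. t* ≥ 4.54.
Both must hold, so t* = max(4.84, 4.54) = 4.84. The weak type's constraint binds.

4.84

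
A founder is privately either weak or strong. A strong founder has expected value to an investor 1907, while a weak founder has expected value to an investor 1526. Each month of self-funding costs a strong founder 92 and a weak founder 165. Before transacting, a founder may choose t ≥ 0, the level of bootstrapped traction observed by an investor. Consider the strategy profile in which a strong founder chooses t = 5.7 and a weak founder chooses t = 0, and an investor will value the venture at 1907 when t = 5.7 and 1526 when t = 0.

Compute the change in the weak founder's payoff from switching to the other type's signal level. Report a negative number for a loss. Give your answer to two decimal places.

Playing t = 0 the weak founder receives 1526.
Deviating to t = 5.7 brings payment 1907 at cost 165 × 5.7 = 940.5, netting 966.5.
Gain from deviating: 966.5 − 1526 = -559.50.
The gain is negative, so the weak type's incentive-compatibility constraint is satisfied.

-559.50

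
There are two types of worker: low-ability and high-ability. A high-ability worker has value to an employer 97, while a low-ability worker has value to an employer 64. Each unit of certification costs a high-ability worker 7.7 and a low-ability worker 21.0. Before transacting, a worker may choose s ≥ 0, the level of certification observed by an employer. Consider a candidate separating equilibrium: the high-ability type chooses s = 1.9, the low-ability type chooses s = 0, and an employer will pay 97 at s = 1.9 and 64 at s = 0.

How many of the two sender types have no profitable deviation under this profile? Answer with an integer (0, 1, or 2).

Low-ability type: stay at 0 → 64; mimic → 97 − 21.0 × 1.9 = 57.1. IC holds (64 ≥ 57.1).
High-ability type: signal → 97 − 7.7 × 1.9 = 82.37; deviate to 0 → 64. IC holds (82.37 ≥ 64).
2 of 2 constraints hold, so this is a separating equilibrium.

2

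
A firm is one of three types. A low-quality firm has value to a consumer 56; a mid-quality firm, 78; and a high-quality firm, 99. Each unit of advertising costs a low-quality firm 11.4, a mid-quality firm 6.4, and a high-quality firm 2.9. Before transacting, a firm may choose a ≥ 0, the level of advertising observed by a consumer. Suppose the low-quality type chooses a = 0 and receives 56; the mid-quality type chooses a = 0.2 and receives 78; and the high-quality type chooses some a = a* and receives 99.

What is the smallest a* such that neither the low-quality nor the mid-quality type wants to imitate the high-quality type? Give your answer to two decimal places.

3.77

Mid-quality type (on-path payoff 78 − 6.4×0.2 = 76.72) won't mimic when 76.72 ≥ 99 − 6.4·a*, i.e. a* ≥ 3.48.
Low-quality type (on-path payoff 56) won't mimic when 56 ≥ 99 − 11.4·a*, i.e. a* ≥ 3.77.
Both must hold, so a* = max(3.77, 3.48) = 3.77. The low-quality type's constraint binds.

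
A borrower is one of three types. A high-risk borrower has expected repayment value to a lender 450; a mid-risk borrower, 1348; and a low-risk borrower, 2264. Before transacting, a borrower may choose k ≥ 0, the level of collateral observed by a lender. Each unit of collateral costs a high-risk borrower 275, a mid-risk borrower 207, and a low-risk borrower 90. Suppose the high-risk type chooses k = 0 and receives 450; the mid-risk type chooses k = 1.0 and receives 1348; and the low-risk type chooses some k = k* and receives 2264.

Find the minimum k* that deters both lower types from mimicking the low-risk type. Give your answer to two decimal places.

Mid-risk type (on-path payoff 1348 − 207×1.0 = 1141) won't mimic when 1141 ≥ 2264 − 207·k*, i.e. k* ≥ 5.43.
High-risk type (on-path payoff 450) won't mimic when 450 ≥ 2264 − 275·k*, i.e. k* ≥ 6.60.
Both must hold, so k* = max(6.60, 5.43) = 6.60. The high-risk type's constraint binds.

6.60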